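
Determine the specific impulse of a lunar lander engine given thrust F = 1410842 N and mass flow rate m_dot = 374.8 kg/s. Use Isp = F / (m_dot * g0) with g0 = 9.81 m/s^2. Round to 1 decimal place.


Step 1: m_dot * g0 = 374.8 * 9.81 = 3676.79
Step 2: Isp = 1410842 / 3676.79 = 383.7 s

383.7


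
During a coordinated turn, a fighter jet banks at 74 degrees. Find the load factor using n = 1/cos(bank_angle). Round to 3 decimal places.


Step 1: Convert 74 degrees to radians = 1.291544
Step 2: cos(74 deg) = 0.275637
Step 3: n = 1 / 0.275637 = 3.628

3.628


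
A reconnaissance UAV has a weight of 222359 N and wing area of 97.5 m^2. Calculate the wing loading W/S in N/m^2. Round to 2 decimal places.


Step 1: Wing loading = W / S = 222359 / 97.5
Step 2: Wing loading = 2280.61 N/m^2

2280.61


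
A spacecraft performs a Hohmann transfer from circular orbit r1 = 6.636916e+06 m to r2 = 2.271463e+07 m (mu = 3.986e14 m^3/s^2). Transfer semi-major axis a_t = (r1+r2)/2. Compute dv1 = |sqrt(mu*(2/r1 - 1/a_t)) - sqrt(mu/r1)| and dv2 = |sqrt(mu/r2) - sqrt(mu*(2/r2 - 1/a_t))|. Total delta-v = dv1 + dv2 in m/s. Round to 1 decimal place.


Step 1: Transfer semi-major axis a_t = (6.636916e+06 + 2.271463e+07) / 2 = 1.467577e+07 m
Step 2: v1 (circular at r1) = sqrt(mu/r1) = 7749.71 m/s
Step 3: v_t1 = sqrt(mu*(2/r1 - 1/a_t)) = 9641.35 m/s
Step 4: dv1 = |9641.35 - 7749.71| = 1891.64 m/s
Step 5: v2 (circular at r2) = 4189.05 m/s, v_t2 = 2817.08 m/s
Step 6: dv2 = |4189.05 - 2817.08| = 1371.98 m/s
Step 7: Total delta-v = 1891.64 + 1371.98 = 3263.6 m/s

3263.6


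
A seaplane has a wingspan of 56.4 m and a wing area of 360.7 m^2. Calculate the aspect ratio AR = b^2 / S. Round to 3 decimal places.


Step 1: b^2 = 56.4^2 = 3180.96
Step 2: AR = 3180.96 / 360.7 = 8.819

8.819


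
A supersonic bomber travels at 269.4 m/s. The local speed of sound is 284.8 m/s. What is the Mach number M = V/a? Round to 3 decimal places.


Step 1: M = V / a = 269.4 / 284.8
Step 2: M = 0.946

0.946


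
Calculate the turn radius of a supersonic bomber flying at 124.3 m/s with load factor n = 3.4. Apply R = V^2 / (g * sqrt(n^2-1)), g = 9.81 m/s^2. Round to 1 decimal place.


Step 1: V^2 = 124.3^2 = 15450.49
Step 2: n^2 - 1 = 3.4^2 - 1 = 10.56
Step 3: sqrt(10.56) = 3.249615
Step 4: R = 15450.49 / (9.81 * 3.249615) = 484.7 m

484.7


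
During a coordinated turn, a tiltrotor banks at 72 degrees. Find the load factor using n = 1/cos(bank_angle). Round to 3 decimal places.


Step 1: Convert 72 degrees to radians = 1.256637
Step 2: cos(72 deg) = 0.309017
Step 3: n = 1 / 0.309017 = 3.236

3.236


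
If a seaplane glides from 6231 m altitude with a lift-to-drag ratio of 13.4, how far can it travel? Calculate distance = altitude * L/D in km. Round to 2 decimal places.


Step 1: Glide distance = altitude * L/D = 6231 * 13.4 = 83495.4 m
Step 2: Convert to km: 83495.4 / 1000 = 83.50 km

83.50


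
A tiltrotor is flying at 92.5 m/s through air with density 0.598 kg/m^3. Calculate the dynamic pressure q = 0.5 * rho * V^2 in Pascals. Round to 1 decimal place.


Step 1: V^2 = 92.5^2 = 8556.25
Step 2: q = 0.5 * 0.598 * 8556.25
Step 3: q = 2558.3 Pa

2558.3


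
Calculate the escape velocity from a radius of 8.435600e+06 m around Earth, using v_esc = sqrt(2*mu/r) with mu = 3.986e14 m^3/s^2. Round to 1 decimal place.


Step 1: 2*mu/r = 2 * 3.986e14 / 8.435600e+06 = 94504243.9186
Step 2: v_esc = sqrt(94504243.9186) = 9721.3 m/s

9721.3


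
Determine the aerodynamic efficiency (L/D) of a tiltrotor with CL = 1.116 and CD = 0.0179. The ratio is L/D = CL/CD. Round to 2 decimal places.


Step 1: L/D = CL / CD = 1.116 / 0.0179
Step 2: L/D = 62.35

62.35


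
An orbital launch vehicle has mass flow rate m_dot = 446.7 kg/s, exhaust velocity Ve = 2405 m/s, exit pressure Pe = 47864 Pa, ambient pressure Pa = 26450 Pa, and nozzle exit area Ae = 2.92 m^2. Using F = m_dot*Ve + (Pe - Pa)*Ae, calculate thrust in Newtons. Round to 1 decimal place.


Step 1: Momentum thrust = m_dot * Ve = 446.7 * 2405 = 1074313.5 N
Step 2: Pressure thrust = (Pe - Pa) * Ae = (47864 - 26450) * 2.92 = 62528.88 N
Step 3: Total thrust F = 1074313.5 + 62528.88 = 1136842.4 N

1136842.4


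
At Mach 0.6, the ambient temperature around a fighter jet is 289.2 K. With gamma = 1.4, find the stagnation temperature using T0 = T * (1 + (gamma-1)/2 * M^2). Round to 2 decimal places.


Step 1: (gamma-1)/2 = 0.2
Step 2: M^2 = 0.36
Step 3: 1 + 0.2 * 0.36 = 1.072
Step 4: T0 = 289.2 * 1.072 = 310.02 K

310.02


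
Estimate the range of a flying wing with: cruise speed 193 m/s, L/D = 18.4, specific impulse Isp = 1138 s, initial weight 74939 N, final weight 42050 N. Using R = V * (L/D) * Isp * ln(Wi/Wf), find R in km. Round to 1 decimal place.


Step 1: Coefficient = V * (L/D) * Isp = 193 * 18.4 * 1138 = 4041265.6 m
Step 2: Wi/Wf = 74939 / 42050 = 1.78214
Step 3: ln(1.78214) = 0.577815
Step 4: R = 4041265.6 * 0.577815 = 2335104.1 m = 2335.1 km

2335.1


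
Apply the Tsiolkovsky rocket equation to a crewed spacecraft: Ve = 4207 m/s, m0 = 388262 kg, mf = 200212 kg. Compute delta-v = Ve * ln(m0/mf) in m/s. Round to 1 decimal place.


Step 1: Mass ratio m0/mf = 388262 / 200212 = 1.939254
Step 2: ln(1.939254) = 0.662304
Step 3: delta-v = 4207 * 0.662304 = 2786.3 m/s

2786.3


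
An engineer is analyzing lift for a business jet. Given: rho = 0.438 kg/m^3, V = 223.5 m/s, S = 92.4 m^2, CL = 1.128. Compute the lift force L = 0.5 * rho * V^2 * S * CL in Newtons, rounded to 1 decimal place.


Step 1: Calculate dynamic pressure q = 0.5 * 0.438 * 223.5^2 = 0.5 * 0.438 * 49952.25 = 10939.5428 Pa
Step 2: Multiply by wing area and lift coefficient: L = 10939.5428 * 92.4 * 1.128
Step 3: L = 1010813.7501 * 1.128 = 1140197.9 N

1140197.9


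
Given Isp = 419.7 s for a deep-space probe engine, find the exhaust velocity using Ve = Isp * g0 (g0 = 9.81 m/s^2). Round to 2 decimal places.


Step 1: Ve = Isp * g0 = 419.7 * 9.81
Step 2: Ve = 4117.26 m/s

4117.26


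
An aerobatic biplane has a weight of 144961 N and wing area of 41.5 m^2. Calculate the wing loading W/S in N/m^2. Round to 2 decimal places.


Step 1: Wing loading = W / S = 144961 / 41.5
Step 2: Wing loading = 3493.04 N/m^2

3493.04


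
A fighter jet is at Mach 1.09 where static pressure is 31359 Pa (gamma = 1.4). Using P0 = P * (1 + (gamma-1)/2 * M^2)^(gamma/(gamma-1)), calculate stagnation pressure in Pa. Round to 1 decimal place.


Step 1: (gamma-1)/2 * M^2 = 0.2 * 1.1881 = 0.23762
Step 2: 1 + 0.23762 = 1.23762
Step 3: Exponent gamma/(gamma-1) = 3.5
Step 4: P0 = 31359 * 1.23762^3.5 = 66132.9 Pa

66132.9


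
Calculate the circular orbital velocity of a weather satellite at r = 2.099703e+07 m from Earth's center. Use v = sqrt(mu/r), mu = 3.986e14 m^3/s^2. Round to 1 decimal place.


Step 1: mu / r = 3.986e14 / 2.099703e+07 = 18983637.2096
Step 2: v = sqrt(18983637.2096) = 4357.0 m/s

4357.0


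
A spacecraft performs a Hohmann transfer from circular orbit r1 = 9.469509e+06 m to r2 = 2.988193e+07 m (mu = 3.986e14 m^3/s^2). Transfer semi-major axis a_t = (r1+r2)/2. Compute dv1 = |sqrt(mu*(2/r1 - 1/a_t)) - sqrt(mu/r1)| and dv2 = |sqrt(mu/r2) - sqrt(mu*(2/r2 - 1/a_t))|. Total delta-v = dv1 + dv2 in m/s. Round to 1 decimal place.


Step 1: Transfer semi-major axis a_t = (9.469509e+06 + 2.988193e+07) / 2 = 1.967572e+07 m
Step 2: v1 (circular at r1) = sqrt(mu/r1) = 6487.91 m/s
Step 3: v_t1 = sqrt(mu*(2/r1 - 1/a_t)) = 7995.47 m/s
Step 4: dv1 = |7995.47 - 6487.91| = 1507.56 m/s
Step 5: v2 (circular at r2) = 3652.28 m/s, v_t2 = 2533.74 m/s
Step 6: dv2 = |3652.28 - 2533.74| = 1118.54 m/s
Step 7: Total delta-v = 1507.56 + 1118.54 = 2626.1 m/s

2626.1


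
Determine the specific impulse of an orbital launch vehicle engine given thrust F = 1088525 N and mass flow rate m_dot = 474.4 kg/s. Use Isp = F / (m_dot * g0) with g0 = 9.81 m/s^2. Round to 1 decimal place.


Step 1: m_dot * g0 = 474.4 * 9.81 = 4653.86
Step 2: Isp = 1088525 / 4653.86 = 233.9 s

233.9


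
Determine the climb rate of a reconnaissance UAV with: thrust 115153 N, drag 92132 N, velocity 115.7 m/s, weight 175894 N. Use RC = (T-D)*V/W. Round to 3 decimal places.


Step 1: Excess thrust = T - D = 115153 - 92132 = 23021 N
Step 2: Excess power = 23021 * 115.7 = 2663529.7 W
Step 3: RC = 2663529.7 / 175894 = 15.143 m/s

15.143


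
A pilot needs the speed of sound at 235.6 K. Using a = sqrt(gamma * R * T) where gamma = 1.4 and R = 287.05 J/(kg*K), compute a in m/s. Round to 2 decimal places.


Step 1: gamma * R * T = 1.4 * 287.05 * 235.6 = 94680.572
Step 2: a = sqrt(94680.572) = 307.70 m/s

307.70


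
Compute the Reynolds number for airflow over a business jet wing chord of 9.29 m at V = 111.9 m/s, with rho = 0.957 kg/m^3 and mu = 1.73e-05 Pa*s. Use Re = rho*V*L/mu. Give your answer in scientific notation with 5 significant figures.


Step 1: Numerator = rho * V * L = 0.957 * 111.9 * 9.29 = 994.850307
Step 2: Re = 994.850307 / 1.73e-05
Step 3: Re = 5.7506e+07

5.7506e+07


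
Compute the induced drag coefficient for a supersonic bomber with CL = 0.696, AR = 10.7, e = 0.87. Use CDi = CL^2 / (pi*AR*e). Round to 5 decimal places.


Step 1: CL^2 = 0.696^2 = 0.484416
Step 2: pi * AR * e = 3.14159 * 10.7 * 0.87 = 29.245086
Step 3: CDi = 0.484416 / 29.245086 = 0.01656

0.01656


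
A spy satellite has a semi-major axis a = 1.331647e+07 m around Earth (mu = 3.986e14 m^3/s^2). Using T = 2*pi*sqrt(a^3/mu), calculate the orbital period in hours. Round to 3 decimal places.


Step 1: a^3 / mu = 2.361388e+21 / 3.986e14 = 5.924205e+06
Step 2: sqrt(5.924205e+06) = 2433.9689 s
Step 3: T = 2*pi * 2433.9689 = 15293.08 s
Step 4: T in hours = 15293.08 / 3600 = 4.248 hours

4.248


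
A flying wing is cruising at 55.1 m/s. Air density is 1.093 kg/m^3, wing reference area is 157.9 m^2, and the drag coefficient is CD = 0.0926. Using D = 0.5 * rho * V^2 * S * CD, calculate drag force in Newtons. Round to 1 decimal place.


Step 1: Dynamic pressure q = 0.5 * 1.093 * 55.1^2 = 1659.1795 Pa
Step 2: Drag D = q * S * CD = 1659.1795 * 157.9 * 0.0926
Step 3: D = 24259.8 N

24259.8


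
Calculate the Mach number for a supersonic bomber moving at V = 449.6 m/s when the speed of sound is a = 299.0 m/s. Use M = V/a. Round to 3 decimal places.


Step 1: M = V / a = 449.6 / 299.0
Step 2: M = 1.504

1.504


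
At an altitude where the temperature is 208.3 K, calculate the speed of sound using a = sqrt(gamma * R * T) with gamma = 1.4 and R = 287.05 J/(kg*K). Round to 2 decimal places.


Step 1: gamma * R * T = 1.4 * 287.05 * 208.3 = 83709.521
Step 2: a = sqrt(83709.521) = 289.33 m/s

289.33


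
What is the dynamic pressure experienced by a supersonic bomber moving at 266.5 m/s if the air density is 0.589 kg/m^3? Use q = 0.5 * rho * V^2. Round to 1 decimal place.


Step 1: V^2 = 266.5^2 = 71022.25
Step 2: q = 0.5 * 0.589 * 71022.25
Step 3: q = 20916.1 Pa

20916.1


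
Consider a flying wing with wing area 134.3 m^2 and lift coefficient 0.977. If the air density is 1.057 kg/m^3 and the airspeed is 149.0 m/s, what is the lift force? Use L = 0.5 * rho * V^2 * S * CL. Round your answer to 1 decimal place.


Step 1: Calculate dynamic pressure q = 0.5 * 1.057 * 149.0^2 = 0.5 * 1.057 * 22201.0 = 11733.2285 Pa
Step 2: Multiply by wing area and lift coefficient: L = 11733.2285 * 134.3 * 0.977
Step 3: L = 1575772.5876 * 0.977 = 1539529.8 N

1539529.8


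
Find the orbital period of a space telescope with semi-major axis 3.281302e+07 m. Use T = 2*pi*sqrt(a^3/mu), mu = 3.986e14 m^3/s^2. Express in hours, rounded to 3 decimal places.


Step 1: a^3 / mu = 3.532959e+22 / 3.986e14 = 8.863420e+07
Step 2: sqrt(8.863420e+07) = 9414.5737 s
Step 3: T = 2*pi * 9414.5737 = 59153.51 s
Step 4: T in hours = 59153.51 / 3600 = 16.432 hours

16.432


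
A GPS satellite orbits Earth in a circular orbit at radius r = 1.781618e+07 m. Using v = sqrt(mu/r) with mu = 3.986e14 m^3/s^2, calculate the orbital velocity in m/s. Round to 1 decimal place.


Step 1: mu / r = 3.986e14 / 1.781618e+07 = 22372921.6925
Step 2: v = sqrt(22372921.6925) = 4730.0 m/s

4730.0


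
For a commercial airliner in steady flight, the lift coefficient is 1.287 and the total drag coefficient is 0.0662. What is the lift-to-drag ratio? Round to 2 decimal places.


Step 1: L/D = CL / CD = 1.287 / 0.0662
Step 2: L/D = 19.44

19.44


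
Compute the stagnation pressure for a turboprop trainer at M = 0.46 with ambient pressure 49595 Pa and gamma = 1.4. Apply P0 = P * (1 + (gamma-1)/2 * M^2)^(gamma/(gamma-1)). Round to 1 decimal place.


Step 1: (gamma-1)/2 * M^2 = 0.2 * 0.2116 = 0.04232
Step 2: 1 + 0.04232 = 1.04232
Step 3: Exponent gamma/(gamma-1) = 3.5
Step 4: P0 = 49595 * 1.04232^3.5 = 57337.9 Pa

57337.9


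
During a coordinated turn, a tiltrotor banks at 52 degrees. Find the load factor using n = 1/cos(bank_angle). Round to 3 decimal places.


Step 1: Convert 52 degrees to radians = 0.907571
Step 2: cos(52 deg) = 0.615661
Step 3: n = 1 / 0.615661 = 1.624

1.624


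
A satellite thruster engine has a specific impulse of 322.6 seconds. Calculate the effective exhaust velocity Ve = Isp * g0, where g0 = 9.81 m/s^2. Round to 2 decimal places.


Step 1: Ve = Isp * g0 = 322.6 * 9.81
Step 2: Ve = 3164.71 m/s

3164.71


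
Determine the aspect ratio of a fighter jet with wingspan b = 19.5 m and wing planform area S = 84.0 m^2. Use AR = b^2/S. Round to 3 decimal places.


Step 1: b^2 = 19.5^2 = 380.25
Step 2: AR = 380.25 / 84.0 = 4.527

4.527


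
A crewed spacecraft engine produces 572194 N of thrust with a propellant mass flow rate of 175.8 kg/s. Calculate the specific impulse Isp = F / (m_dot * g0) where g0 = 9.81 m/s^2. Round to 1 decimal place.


Step 1: m_dot * g0 = 175.8 * 9.81 = 1724.6
Step 2: Isp = 572194 / 1724.6 = 331.8 s

331.8


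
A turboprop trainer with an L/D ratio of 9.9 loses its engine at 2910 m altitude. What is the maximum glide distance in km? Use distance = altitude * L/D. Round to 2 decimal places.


Step 1: Glide distance = altitude * L/D = 2910 * 9.9 = 28809.0 m
Step 2: Convert to km: 28809.0 / 1000 = 28.81 km

28.81


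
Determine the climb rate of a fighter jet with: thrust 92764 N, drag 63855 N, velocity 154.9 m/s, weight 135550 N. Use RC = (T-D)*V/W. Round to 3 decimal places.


Step 1: Excess thrust = T - D = 92764 - 63855 = 28909 N
Step 2: Excess power = 28909 * 154.9 = 4478004.1 W
Step 3: RC = 4478004.1 / 135550 = 33.036 m/s

33.036


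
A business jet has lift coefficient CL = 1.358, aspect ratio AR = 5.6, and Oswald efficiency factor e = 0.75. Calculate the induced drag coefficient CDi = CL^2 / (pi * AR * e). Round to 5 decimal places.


Step 1: CL^2 = 1.358^2 = 1.844164
Step 2: pi * AR * e = 3.14159 * 5.6 * 0.75 = 13.194689
Step 3: CDi = 1.844164 / 13.194689 = 0.13977

0.13977


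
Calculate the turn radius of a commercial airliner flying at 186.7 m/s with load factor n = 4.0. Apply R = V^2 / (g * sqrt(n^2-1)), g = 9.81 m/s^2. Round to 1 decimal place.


Step 1: V^2 = 186.7^2 = 34856.89
Step 2: n^2 - 1 = 4.0^2 - 1 = 15.0
Step 3: sqrt(15.0) = 3.872983
Step 4: R = 34856.89 / (9.81 * 3.872983) = 917.4 m

917.4


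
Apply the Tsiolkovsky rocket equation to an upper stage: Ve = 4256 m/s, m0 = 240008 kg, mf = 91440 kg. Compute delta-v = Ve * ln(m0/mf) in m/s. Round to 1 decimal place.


Step 1: Mass ratio m0/mf = 240008 / 91440 = 2.624759
Step 2: ln(2.624759) = 0.964989
Step 3: delta-v = 4256 * 0.964989 = 4107.0 m/s

4107.0


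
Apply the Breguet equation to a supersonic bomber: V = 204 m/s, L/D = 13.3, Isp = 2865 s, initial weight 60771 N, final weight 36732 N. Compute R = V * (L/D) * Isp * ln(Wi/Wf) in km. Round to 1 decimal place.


Step 1: Coefficient = V * (L/D) * Isp = 204 * 13.3 * 2865 = 7773318.0 m
Step 2: Wi/Wf = 60771 / 36732 = 1.654443
Step 3: ln(1.654443) = 0.503464
Step 4: R = 7773318.0 * 0.503464 = 3913588.8 m = 3913.6 km

3913.6


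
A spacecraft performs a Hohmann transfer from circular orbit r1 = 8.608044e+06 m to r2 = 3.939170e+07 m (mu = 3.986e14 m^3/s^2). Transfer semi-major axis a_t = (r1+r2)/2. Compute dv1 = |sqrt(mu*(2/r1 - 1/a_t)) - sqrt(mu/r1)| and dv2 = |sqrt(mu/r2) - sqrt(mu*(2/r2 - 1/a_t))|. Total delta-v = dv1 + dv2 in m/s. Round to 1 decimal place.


Step 1: Transfer semi-major axis a_t = (8.608044e+06 + 3.939170e+07) / 2 = 2.399987e+07 m
Step 2: v1 (circular at r1) = sqrt(mu/r1) = 6804.82 m/s
Step 3: v_t1 = sqrt(mu*(2/r1 - 1/a_t)) = 8717.95 m/s
Step 4: dv1 = |8717.95 - 6804.82| = 1913.13 m/s
Step 5: v2 (circular at r2) = 3181.02 m/s, v_t2 = 1905.08 m/s
Step 6: dv2 = |3181.02 - 1905.08| = 1275.94 m/s
Step 7: Total delta-v = 1913.13 + 1275.94 = 3189.1 m/s

3189.1


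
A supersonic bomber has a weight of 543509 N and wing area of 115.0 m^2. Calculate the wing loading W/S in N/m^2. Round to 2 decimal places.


Step 1: Wing loading = W / S = 543509 / 115.0
Step 2: Wing loading = 4726.17 N/m^2

4726.17


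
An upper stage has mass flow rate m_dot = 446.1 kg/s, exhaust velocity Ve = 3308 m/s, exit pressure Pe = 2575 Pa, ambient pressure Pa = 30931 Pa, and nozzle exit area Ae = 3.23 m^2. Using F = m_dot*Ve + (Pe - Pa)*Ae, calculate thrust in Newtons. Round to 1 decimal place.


Step 1: Momentum thrust = m_dot * Ve = 446.1 * 3308 = 1475698.8 N
Step 2: Pressure thrust = (Pe - Pa) * Ae = (2575 - 30931) * 3.23 = -91589.88 N
Step 3: Total thrust F = 1475698.8 + -91589.88 = 1384108.9 N

1384108.9


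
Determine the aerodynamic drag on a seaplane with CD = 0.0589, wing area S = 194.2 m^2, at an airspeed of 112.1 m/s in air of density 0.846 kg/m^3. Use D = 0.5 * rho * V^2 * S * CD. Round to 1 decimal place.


Step 1: Dynamic pressure q = 0.5 * 0.846 * 112.1^2 = 5315.5914 Pa
Step 2: Drag D = q * S * CD = 5315.5914 * 194.2 * 0.0589
Step 3: D = 60801.8 N

60801.8


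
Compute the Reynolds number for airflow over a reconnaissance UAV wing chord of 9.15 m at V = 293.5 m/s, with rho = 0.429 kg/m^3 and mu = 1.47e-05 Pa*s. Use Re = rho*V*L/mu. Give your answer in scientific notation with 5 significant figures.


Step 1: Numerator = rho * V * L = 0.429 * 293.5 * 9.15 = 1152.090225
Step 2: Re = 1152.090225 / 1.47e-05
Step 3: Re = 7.8373e+07

7.8373e+07


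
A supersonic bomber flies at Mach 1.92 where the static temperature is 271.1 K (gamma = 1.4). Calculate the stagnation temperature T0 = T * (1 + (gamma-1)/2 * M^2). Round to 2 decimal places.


Step 1: (gamma-1)/2 = 0.2
Step 2: M^2 = 3.6864
Step 3: 1 + 0.2 * 3.6864 = 1.73728
Step 4: T0 = 271.1 * 1.73728 = 470.98 K

470.98


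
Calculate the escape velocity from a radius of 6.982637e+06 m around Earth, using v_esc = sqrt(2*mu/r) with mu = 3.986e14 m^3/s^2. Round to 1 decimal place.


Step 1: 2*mu/r = 2 * 3.986e14 / 6.982637e+06 = 114168902.0924
Step 2: v_esc = sqrt(114168902.0924) = 10685.0 m/s

10685.0


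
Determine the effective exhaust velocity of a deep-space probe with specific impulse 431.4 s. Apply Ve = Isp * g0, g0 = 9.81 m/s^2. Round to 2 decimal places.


Step 1: Ve = Isp * g0 = 431.4 * 9.81
Step 2: Ve = 4232.03 m/s

4232.03


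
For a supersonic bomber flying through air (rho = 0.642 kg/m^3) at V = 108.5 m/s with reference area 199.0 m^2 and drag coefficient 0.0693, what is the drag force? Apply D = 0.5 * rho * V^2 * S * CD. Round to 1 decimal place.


Step 1: Dynamic pressure q = 0.5 * 0.642 * 108.5^2 = 3778.8922 Pa
Step 2: Drag D = q * S * CD = 3778.8922 * 199.0 * 0.0693
Step 3: D = 52113.6 N

52113.6


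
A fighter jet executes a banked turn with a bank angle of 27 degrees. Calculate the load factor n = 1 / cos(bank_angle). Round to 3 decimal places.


Step 1: Convert 27 degrees to radians = 0.471239
Step 2: cos(27 deg) = 0.891007
Step 3: n = 1 / 0.891007 = 1.122

1.122


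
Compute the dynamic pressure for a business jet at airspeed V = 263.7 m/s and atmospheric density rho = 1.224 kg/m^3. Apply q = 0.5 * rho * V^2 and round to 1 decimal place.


Step 1: V^2 = 263.7^2 = 69537.69
Step 2: q = 0.5 * 1.224 * 69537.69
Step 3: q = 42557.1 Pa

42557.1


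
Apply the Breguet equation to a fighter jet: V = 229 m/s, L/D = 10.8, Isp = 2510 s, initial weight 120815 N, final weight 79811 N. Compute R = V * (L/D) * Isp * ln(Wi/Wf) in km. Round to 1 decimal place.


Step 1: Coefficient = V * (L/D) * Isp = 229 * 10.8 * 2510 = 6207732.0 m
Step 2: Wi/Wf = 120815 / 79811 = 1.513764
Step 3: ln(1.513764) = 0.414599
Step 4: R = 6207732.0 * 0.414599 = 2573720.2 m = 2573.7 km

2573.7


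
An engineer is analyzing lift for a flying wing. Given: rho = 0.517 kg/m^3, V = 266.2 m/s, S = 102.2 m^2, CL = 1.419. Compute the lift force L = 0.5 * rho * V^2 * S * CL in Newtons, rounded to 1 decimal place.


Step 1: Calculate dynamic pressure q = 0.5 * 0.517 * 266.2^2 = 0.5 * 0.517 * 70862.44 = 18317.9407 Pa
Step 2: Multiply by wing area and lift coefficient: L = 18317.9407 * 102.2 * 1.419
Step 3: L = 1872093.5436 * 1.419 = 2656500.7 N

2656500.7


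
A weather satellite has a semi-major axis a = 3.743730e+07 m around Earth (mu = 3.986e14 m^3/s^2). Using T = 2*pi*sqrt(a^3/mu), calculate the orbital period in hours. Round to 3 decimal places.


Step 1: a^3 / mu = 5.247030e+22 / 3.986e14 = 1.316365e+08
Step 2: sqrt(1.316365e+08) = 11473.2943 s
Step 3: T = 2*pi * 11473.2943 = 72088.83 s
Step 4: T in hours = 72088.83 / 3600 = 20.025 hours

20.025


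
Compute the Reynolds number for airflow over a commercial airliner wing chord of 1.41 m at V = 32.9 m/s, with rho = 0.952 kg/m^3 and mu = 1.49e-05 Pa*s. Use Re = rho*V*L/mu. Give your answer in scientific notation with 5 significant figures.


Step 1: Numerator = rho * V * L = 0.952 * 32.9 * 1.41 = 44.162328
Step 2: Re = 44.162328 / 1.49e-05
Step 3: Re = 2.9639e+06

2.9639e+06


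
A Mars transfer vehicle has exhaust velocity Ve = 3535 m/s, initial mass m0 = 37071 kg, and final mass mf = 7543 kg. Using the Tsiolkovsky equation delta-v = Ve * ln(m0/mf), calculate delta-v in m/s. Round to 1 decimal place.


Step 1: Mass ratio m0/mf = 37071 / 7543 = 4.914623
Step 2: ln(4.914623) = 1.592215
Step 3: delta-v = 3535 * 1.592215 = 5628.5 m/s

5628.5


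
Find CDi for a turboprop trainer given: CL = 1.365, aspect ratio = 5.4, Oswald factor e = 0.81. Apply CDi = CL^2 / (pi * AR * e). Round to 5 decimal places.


Step 1: CL^2 = 1.365^2 = 1.863225
Step 2: pi * AR * e = 3.14159 * 5.4 * 0.81 = 13.741326
Step 3: CDi = 1.863225 / 13.741326 = 0.13559

0.13559


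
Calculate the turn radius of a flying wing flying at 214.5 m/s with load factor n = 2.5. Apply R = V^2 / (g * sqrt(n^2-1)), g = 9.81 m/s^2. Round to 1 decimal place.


Step 1: V^2 = 214.5^2 = 46010.25
Step 2: n^2 - 1 = 2.5^2 - 1 = 5.25
Step 3: sqrt(5.25) = 2.291288
Step 4: R = 46010.25 / (9.81 * 2.291288) = 2046.9 m

2046.9


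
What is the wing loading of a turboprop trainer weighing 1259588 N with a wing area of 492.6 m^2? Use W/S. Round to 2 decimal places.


Step 1: Wing loading = W / S = 1259588 / 492.6
Step 2: Wing loading = 2557.02 N/m^2

2557.02


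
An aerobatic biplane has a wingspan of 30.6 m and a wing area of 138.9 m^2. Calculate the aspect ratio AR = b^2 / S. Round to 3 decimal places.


Step 1: b^2 = 30.6^2 = 936.36
Step 2: AR = 936.36 / 138.9 = 6.741

6.741


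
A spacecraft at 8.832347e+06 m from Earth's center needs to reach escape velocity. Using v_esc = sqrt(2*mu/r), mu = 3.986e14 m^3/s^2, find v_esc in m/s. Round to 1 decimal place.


Step 1: 2*mu/r = 2 * 3.986e14 / 8.832347e+06 = 90259134.9728
Step 2: v_esc = sqrt(90259134.9728) = 9500.5 m/s

9500.5


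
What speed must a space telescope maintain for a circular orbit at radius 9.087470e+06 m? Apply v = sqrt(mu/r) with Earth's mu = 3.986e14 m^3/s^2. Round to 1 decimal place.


Step 1: mu / r = 3.986e14 / 9.087470e+06 = 43862593.219
Step 2: v = sqrt(43862593.219) = 6622.9 m/s

6622.9


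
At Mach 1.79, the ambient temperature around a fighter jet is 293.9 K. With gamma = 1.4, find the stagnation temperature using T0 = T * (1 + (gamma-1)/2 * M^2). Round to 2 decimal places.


Step 1: (gamma-1)/2 = 0.2
Step 2: M^2 = 3.2041
Step 3: 1 + 0.2 * 3.2041 = 1.64082
Step 4: T0 = 293.9 * 1.64082 = 482.24 K

482.24


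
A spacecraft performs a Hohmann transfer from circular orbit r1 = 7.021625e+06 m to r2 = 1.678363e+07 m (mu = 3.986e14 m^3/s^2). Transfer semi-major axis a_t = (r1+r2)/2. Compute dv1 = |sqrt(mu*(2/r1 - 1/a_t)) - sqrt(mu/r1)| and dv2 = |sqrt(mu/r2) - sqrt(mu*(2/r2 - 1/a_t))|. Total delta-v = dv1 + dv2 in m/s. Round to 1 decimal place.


Step 1: Transfer semi-major axis a_t = (7.021625e+06 + 1.678363e+07) / 2 = 1.190263e+07 m
Step 2: v1 (circular at r1) = sqrt(mu/r1) = 7534.42 m/s
Step 3: v_t1 = sqrt(mu*(2/r1 - 1/a_t)) = 8946.87 m/s
Step 4: dv1 = |8946.87 - 7534.42| = 1412.45 m/s
Step 5: v2 (circular at r2) = 4873.33 m/s, v_t2 = 3743.03 m/s
Step 6: dv2 = |4873.33 - 3743.03| = 1130.3 m/s
Step 7: Total delta-v = 1412.45 + 1130.3 = 2542.8 m/s

2542.8


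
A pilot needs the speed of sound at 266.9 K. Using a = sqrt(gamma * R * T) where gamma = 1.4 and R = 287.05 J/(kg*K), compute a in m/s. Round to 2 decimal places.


Step 1: gamma * R * T = 1.4 * 287.05 * 266.9 = 107259.103
Step 2: a = sqrt(107259.103) = 327.50 m/s

327.50


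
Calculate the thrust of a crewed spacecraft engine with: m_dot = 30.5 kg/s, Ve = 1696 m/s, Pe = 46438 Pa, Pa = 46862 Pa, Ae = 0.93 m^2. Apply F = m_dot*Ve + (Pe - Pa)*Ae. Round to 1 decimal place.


Step 1: Momentum thrust = m_dot * Ve = 30.5 * 1696 = 51728.0 N
Step 2: Pressure thrust = (Pe - Pa) * Ae = (46438 - 46862) * 0.93 = -394.32 N
Step 3: Total thrust F = 51728.0 + -394.32 = 51333.7 N

51333.7


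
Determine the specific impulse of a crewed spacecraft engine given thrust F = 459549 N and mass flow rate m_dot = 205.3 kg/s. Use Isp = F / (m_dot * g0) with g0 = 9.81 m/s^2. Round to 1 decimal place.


Step 1: m_dot * g0 = 205.3 * 9.81 = 2013.99
Step 2: Isp = 459549 / 2013.99 = 228.2 s

228.2


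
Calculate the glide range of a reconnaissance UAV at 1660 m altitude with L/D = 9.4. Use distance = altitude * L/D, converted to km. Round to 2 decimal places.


Step 1: Glide distance = altitude * L/D = 1660 * 9.4 = 15604.0 m
Step 2: Convert to km: 15604.0 / 1000 = 15.60 km

15.60


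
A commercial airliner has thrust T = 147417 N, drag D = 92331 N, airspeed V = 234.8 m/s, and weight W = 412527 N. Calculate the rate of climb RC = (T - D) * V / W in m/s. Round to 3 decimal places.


Step 1: Excess thrust = T - D = 147417 - 92331 = 55086 N
Step 2: Excess power = 55086 * 234.8 = 12934192.8 W
Step 3: RC = 12934192.8 / 412527 = 31.354 m/s

31.354


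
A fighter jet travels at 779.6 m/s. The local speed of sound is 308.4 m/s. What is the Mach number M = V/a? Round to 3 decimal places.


Step 1: M = V / a = 779.6 / 308.4
Step 2: M = 2.528

2.528


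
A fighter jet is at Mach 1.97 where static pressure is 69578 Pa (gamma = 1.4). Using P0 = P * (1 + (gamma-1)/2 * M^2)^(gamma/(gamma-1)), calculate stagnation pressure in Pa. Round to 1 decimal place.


Step 1: (gamma-1)/2 * M^2 = 0.2 * 3.8809 = 0.77618
Step 2: 1 + 0.77618 = 1.77618
Step 3: Exponent gamma/(gamma-1) = 3.5
Step 4: P0 = 69578 * 1.77618^3.5 = 519608.6 Pa

519608.6


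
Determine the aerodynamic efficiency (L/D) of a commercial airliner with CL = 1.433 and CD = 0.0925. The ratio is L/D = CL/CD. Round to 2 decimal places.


Step 1: L/D = CL / CD = 1.433 / 0.0925
Step 2: L/D = 15.49

15.49


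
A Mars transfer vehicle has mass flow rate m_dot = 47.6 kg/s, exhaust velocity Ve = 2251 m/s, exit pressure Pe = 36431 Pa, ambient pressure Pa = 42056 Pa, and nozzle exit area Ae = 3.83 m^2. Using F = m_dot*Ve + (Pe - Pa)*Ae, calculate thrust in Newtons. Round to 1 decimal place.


Step 1: Momentum thrust = m_dot * Ve = 47.6 * 2251 = 107147.6 N
Step 2: Pressure thrust = (Pe - Pa) * Ae = (36431 - 42056) * 3.83 = -21543.75 N
Step 3: Total thrust F = 107147.6 + -21543.75 = 85603.9 N

85603.9


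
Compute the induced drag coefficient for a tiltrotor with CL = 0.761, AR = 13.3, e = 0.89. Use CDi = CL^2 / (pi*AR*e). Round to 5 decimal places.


Step 1: CL^2 = 0.761^2 = 0.579121
Step 2: pi * AR * e = 3.14159 * 13.3 * 0.89 = 37.187032
Step 3: CDi = 0.579121 / 37.187032 = 0.01557

0.01557


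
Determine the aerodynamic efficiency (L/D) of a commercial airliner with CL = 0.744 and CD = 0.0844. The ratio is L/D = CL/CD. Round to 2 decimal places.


Step 1: L/D = CL / CD = 0.744 / 0.0844
Step 2: L/D = 8.82

8.82


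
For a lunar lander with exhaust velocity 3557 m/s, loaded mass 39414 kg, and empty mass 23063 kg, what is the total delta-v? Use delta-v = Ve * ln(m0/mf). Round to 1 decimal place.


Step 1: Mass ratio m0/mf = 39414 / 23063 = 1.708971
Step 2: ln(1.708971) = 0.535891
Step 3: delta-v = 3557 * 0.535891 = 1906.2 m/s

1906.2


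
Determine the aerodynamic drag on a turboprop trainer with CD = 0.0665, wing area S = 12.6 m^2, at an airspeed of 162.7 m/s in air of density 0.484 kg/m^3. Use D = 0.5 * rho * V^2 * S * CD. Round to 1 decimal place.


Step 1: Dynamic pressure q = 0.5 * 0.484 * 162.7^2 = 6406.0522 Pa
Step 2: Drag D = q * S * CD = 6406.0522 * 12.6 * 0.0665
Step 3: D = 5367.6 N

5367.6


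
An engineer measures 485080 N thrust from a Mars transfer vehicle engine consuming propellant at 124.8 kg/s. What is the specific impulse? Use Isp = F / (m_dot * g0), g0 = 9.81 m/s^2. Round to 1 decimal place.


Step 1: m_dot * g0 = 124.8 * 9.81 = 1224.29
Step 2: Isp = 485080 / 1224.29 = 396.2 s

396.2


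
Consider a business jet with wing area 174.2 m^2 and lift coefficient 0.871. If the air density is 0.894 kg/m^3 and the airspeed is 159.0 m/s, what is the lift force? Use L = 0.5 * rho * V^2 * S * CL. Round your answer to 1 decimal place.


Step 1: Calculate dynamic pressure q = 0.5 * 0.894 * 159.0^2 = 0.5 * 0.894 * 25281.0 = 11300.607 Pa
Step 2: Multiply by wing area and lift coefficient: L = 11300.607 * 174.2 * 0.871
Step 3: L = 1968565.7394 * 0.871 = 1714620.8 N

1714620.8


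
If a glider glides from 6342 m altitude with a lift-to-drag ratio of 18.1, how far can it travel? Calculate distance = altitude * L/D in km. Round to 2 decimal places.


Step 1: Glide distance = altitude * L/D = 6342 * 18.1 = 114790.2 m
Step 2: Convert to km: 114790.2 / 1000 = 114.79 km

114.79


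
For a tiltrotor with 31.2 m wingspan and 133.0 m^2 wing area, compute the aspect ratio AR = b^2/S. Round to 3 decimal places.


Step 1: b^2 = 31.2^2 = 973.44
Step 2: AR = 973.44 / 133.0 = 7.319

7.319


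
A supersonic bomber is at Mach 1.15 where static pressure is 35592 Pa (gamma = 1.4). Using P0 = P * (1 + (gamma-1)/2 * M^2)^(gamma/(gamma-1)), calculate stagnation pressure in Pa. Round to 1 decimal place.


Step 1: (gamma-1)/2 * M^2 = 0.2 * 1.3225 = 0.2645
Step 2: 1 + 0.2645 = 1.2645
Step 3: Exponent gamma/(gamma-1) = 3.5
Step 4: P0 = 35592 * 1.2645^3.5 = 80922.3 Pa

80922.3


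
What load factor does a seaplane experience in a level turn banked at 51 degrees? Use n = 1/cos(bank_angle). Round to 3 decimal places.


Step 1: Convert 51 degrees to radians = 0.890118
Step 2: cos(51 deg) = 0.62932
Step 3: n = 1 / 0.62932 = 1.589

1.589


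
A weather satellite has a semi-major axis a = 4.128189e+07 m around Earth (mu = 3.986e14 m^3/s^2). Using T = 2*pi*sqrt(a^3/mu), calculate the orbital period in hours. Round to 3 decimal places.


Step 1: a^3 / mu = 7.035237e+22 / 3.986e14 = 1.764987e+08
Step 2: sqrt(1.764987e+08) = 13285.28 s
Step 3: T = 2*pi * 13285.28 = 83473.88 s
Step 4: T in hours = 83473.88 / 3600 = 23.187 hours

23.187


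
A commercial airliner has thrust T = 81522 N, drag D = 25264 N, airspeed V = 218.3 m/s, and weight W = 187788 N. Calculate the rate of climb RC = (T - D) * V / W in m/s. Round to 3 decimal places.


Step 1: Excess thrust = T - D = 81522 - 25264 = 56258 N
Step 2: Excess power = 56258 * 218.3 = 12281121.4 W
Step 3: RC = 12281121.4 / 187788 = 65.399 m/s

65.399


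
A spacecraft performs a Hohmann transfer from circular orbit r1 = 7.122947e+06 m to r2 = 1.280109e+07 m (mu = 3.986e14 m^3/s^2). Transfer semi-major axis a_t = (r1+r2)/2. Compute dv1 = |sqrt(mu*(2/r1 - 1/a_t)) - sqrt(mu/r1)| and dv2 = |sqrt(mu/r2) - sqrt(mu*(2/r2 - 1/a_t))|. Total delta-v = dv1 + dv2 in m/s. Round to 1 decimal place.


Step 1: Transfer semi-major axis a_t = (7.122947e+06 + 1.280109e+07) / 2 = 9.962018e+06 m
Step 2: v1 (circular at r1) = sqrt(mu/r1) = 7480.64 m/s
Step 3: v_t1 = sqrt(mu*(2/r1 - 1/a_t)) = 8479.86 m/s
Step 4: dv1 = |8479.86 - 7480.64| = 999.22 m/s
Step 5: v2 (circular at r2) = 5580.14 m/s, v_t2 = 4718.47 m/s
Step 6: dv2 = |5580.14 - 4718.47| = 861.67 m/s
Step 7: Total delta-v = 999.22 + 861.67 = 1860.9 m/s

1860.9


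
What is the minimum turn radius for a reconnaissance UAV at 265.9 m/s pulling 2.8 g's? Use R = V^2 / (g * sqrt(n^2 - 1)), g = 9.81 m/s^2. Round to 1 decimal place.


Step 1: V^2 = 265.9^2 = 70702.81
Step 2: n^2 - 1 = 2.8^2 - 1 = 6.84
Step 3: sqrt(6.84) = 2.615339
Step 4: R = 70702.81 / (9.81 * 2.615339) = 2755.7 m

2755.7


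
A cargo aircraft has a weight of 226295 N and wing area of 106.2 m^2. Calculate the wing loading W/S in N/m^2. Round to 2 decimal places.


Step 1: Wing loading = W / S = 226295 / 106.2
Step 2: Wing loading = 2130.84 N/m^2

2130.84


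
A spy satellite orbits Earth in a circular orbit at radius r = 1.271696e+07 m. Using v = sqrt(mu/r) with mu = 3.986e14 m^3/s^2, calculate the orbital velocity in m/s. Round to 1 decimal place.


Step 1: mu / r = 3.986e14 / 1.271696e+07 = 31343968.9989
Step 2: v = sqrt(31343968.9989) = 5598.6 m/s

5598.6


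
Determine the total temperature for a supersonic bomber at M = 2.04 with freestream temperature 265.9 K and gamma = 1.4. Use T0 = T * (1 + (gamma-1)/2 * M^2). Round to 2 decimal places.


Step 1: (gamma-1)/2 = 0.2
Step 2: M^2 = 4.1616
Step 3: 1 + 0.2 * 4.1616 = 1.83232
Step 4: T0 = 265.9 * 1.83232 = 487.21 K

487.21


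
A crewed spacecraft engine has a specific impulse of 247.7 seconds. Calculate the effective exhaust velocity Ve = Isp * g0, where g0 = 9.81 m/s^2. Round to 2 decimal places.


Step 1: Ve = Isp * g0 = 247.7 * 9.81
Step 2: Ve = 2429.94 m/s

2429.94


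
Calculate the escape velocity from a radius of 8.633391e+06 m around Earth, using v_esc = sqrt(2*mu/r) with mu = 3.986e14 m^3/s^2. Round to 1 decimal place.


Step 1: 2*mu/r = 2 * 3.986e14 / 8.633391e+06 = 92339151.557
Step 2: v_esc = sqrt(92339151.557) = 9609.3 m/s

9609.3


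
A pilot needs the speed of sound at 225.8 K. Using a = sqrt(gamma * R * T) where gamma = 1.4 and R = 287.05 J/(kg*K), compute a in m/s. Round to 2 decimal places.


Step 1: gamma * R * T = 1.4 * 287.05 * 225.8 = 90742.246
Step 2: a = sqrt(90742.246) = 301.23 m/s

301.23


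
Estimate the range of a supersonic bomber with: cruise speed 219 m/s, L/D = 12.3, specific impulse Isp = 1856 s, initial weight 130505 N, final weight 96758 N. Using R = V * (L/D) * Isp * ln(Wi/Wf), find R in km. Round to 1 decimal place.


Step 1: Coefficient = V * (L/D) * Isp = 219 * 12.3 * 1856 = 4999507.2 m
Step 2: Wi/Wf = 130505 / 96758 = 1.348777
Step 3: ln(1.348777) = 0.299199
Step 4: R = 4999507.2 * 0.299199 = 1495845.2 m = 1495.8 km

1495.8


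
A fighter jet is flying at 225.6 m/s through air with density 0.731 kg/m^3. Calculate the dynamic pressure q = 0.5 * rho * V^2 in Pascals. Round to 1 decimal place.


Step 1: V^2 = 225.6^2 = 50895.36
Step 2: q = 0.5 * 0.731 * 50895.36
Step 3: q = 18602.3 Pa

18602.3


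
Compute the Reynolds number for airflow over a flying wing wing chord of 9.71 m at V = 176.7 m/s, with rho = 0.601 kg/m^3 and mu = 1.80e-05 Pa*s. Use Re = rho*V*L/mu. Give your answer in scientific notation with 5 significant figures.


Step 1: Numerator = rho * V * L = 0.601 * 176.7 * 9.71 = 1031.169957
Step 2: Re = 1031.169957 / 1.80e-05
Step 3: Re = 5.7287e+07

5.7287e+07


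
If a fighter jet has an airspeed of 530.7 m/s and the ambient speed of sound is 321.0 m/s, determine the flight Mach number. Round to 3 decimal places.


Step 1: M = V / a = 530.7 / 321.0
Step 2: M = 1.653

1.653


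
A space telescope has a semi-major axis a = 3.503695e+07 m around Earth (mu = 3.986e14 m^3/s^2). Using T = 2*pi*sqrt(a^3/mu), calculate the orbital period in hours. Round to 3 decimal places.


Step 1: a^3 / mu = 4.301093e+22 / 3.986e14 = 1.079050e+08
Step 2: sqrt(1.079050e+08) = 10387.7334 s
Step 3: T = 2*pi * 10387.7334 = 65268.05 s
Step 4: T in hours = 65268.05 / 3600 = 18.130 hours

18.130


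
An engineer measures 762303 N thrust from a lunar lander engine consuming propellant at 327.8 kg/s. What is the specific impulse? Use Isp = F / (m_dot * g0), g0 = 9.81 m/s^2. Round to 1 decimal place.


Step 1: m_dot * g0 = 327.8 * 9.81 = 3215.72
Step 2: Isp = 762303 / 3215.72 = 237.1 s

237.1


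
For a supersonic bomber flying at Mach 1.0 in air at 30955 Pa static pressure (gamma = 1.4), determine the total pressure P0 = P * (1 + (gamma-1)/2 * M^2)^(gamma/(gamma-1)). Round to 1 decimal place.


Step 1: (gamma-1)/2 * M^2 = 0.2 * 1.0 = 0.2
Step 2: 1 + 0.2 = 1.2
Step 3: Exponent gamma/(gamma-1) = 3.5
Step 4: P0 = 30955 * 1.2^3.5 = 58595.6 Pa

58595.6


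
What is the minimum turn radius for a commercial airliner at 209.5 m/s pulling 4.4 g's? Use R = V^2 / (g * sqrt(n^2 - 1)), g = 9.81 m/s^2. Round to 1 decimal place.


Step 1: V^2 = 209.5^2 = 43890.25
Step 2: n^2 - 1 = 4.4^2 - 1 = 18.36
Step 3: sqrt(18.36) = 4.284857
Step 4: R = 43890.25 / (9.81 * 4.284857) = 1044.1 m

1044.1


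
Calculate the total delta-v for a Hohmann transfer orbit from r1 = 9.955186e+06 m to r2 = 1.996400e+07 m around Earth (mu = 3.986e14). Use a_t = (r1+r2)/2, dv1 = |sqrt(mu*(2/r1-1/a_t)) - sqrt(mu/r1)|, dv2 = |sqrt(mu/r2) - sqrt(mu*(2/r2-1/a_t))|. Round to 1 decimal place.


Step 1: Transfer semi-major axis a_t = (9.955186e+06 + 1.996400e+07) / 2 = 1.495959e+07 m
Step 2: v1 (circular at r1) = sqrt(mu/r1) = 6327.67 m/s
Step 3: v_t1 = sqrt(mu*(2/r1 - 1/a_t)) = 7309.84 m/s
Step 4: dv1 = |7309.84 - 6327.67| = 982.17 m/s
Step 5: v2 (circular at r2) = 4468.33 m/s, v_t2 = 3645.1 m/s
Step 6: dv2 = |4468.33 - 3645.1| = 823.22 m/s
Step 7: Total delta-v = 982.17 + 823.22 = 1805.4 m/s

1805.4


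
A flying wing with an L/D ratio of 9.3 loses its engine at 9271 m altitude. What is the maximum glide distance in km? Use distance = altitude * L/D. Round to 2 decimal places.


Step 1: Glide distance = altitude * L/D = 9271 * 9.3 = 86220.3 m
Step 2: Convert to km: 86220.3 / 1000 = 86.22 km

86.22


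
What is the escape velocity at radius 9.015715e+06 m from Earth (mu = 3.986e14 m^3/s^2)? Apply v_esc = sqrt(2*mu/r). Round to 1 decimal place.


Step 1: 2*mu/r = 2 * 3.986e14 / 9.015715e+06 = 88423380.7302
Step 2: v_esc = sqrt(88423380.7302) = 9403.4 m/s

9403.4


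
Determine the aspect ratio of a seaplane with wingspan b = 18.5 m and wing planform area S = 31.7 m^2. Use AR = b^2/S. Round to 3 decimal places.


Step 1: b^2 = 18.5^2 = 342.25
Step 2: AR = 342.25 / 31.7 = 10.797

10.797


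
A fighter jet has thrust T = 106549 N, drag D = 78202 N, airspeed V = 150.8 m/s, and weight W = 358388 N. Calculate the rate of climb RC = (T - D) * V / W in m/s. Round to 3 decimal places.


Step 1: Excess thrust = T - D = 106549 - 78202 = 28347 N
Step 2: Excess power = 28347 * 150.8 = 4274727.6 W
Step 3: RC = 4274727.6 / 358388 = 11.928 m/s

11.928


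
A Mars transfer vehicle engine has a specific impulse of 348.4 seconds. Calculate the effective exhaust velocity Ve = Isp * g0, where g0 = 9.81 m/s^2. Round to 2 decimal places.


Step 1: Ve = Isp * g0 = 348.4 * 9.81
Step 2: Ve = 3417.80 m/s

3417.80


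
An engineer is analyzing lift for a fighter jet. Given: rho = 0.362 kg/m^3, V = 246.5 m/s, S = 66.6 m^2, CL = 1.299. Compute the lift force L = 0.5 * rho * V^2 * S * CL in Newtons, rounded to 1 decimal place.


Step 1: Calculate dynamic pressure q = 0.5 * 0.362 * 246.5^2 = 0.5 * 0.362 * 60762.25 = 10997.9672 Pa
Step 2: Multiply by wing area and lift coefficient: L = 10997.9672 * 66.6 * 1.299
Step 3: L = 732464.6188 * 1.299 = 951471.5 N

951471.5
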